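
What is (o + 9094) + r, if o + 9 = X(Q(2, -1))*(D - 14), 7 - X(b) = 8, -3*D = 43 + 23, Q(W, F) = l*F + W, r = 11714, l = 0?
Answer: 20835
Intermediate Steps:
Q(W, F) = W (Q(W, F) = 0*F + W = 0 + W = W)
D = -22 (D = -(43 + 23)/3 = -⅓*66 = -22)
X(b) = -1 (X(b) = 7 - 1*8 = 7 - 8 = -1)
o = 27 (o = -9 - (-22 - 14) = -9 - 1*(-36) = -9 + 36 = 27)
(o + 9094) + r = (27 + 9094) + 11714 = 9121 + 11714 = 20835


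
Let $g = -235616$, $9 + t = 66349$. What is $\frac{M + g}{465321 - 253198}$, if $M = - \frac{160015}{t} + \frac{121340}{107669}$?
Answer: $- \frac{336591612623759}{303028797835916} \approx -1.1108$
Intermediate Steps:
$t = 66340$ ($t = -9 + 66349 = 66340$)
$M = - \frac{1835791887}{1428552292}$ ($M = - \frac{160015}{66340} + \frac{121340}{107669} = \left(-160015\right) \frac{1}{66340} + 121340 \cdot \frac{1}{107669} = - \frac{32003}{13268} + \frac{121340}{107669} = - \frac{1835791887}{1428552292} \approx -1.2851$)
$\frac{M + g}{465321 - 253198} = \frac{- \frac{1835791887}{1428552292} - 235616}{465321 - 253198} = - \frac{336591612623759}{1428552292 \left(465321 - 253198\right)} = - \frac{336591612623759}{1428552292 \cdot 212123} = \left(- \frac{336591612623759}{1428552292}\right) \frac{1}{212123} = - \frac{336591612623759}{303028797835916}$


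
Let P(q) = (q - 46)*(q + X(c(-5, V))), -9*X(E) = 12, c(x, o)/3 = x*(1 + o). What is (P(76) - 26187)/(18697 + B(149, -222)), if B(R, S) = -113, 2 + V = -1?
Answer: -23947/18584 ≈ -1.2886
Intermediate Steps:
V = -3 (V = -2 - 1 = -3)
c(x, o) = 3*x*(1 + o) (c(x, o) = 3*(x*(1 + o)) = 3*x*(1 + o))
X(E) = -4/3 (X(E) = -⅑*12 = -4/3)
P(q) = (-46 + q)*(-4/3 + q) (P(q) = (q - 46)*(q - 4/3) = (-46 + q)*(-4/3 + q))
(P(76) - 26187)/(18697 + B(149, -222)) = ((184/3 + 76² - 142/3*76) - 26187)/(18697 - 113) = ((184/3 + 5776 - 10792/3) - 26187)/18584 = (2240 - 26187)*(1/18584) = -23947*1/18584 = -23947/18584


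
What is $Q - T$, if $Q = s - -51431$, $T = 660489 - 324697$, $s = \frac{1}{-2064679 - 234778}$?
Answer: $- \frac{653875891978}{2299457} \approx -2.8436 \cdot 10^{5}$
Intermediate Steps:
$s = - \frac{1}{2299457}$ ($s = \frac{1}{-2299457} = - \frac{1}{2299457} \approx -4.3489 \cdot 10^{-7}$)
$T = 335792$
$Q = \frac{118263372966}{2299457}$ ($Q = - \frac{1}{2299457} - -51431 = - \frac{1}{2299457} + 51431 = \frac{118263372966}{2299457} \approx 51431.0$)
$Q - T = \frac{118263372966}{2299457} - 335792 = - \frac{653875891978}{2299457}$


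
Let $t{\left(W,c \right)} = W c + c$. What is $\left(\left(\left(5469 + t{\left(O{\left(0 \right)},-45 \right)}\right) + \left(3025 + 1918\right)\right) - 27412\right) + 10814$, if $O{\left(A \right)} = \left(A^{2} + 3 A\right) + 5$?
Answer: $-6456$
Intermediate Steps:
$O{\left(A \right)} = 5 + A^{2} + 3 A$
$t{\left(W,c \right)} = c + W c$
$\left(\left(\left(5469 + t{\left(O{\left(0 \right)},-45 \right)}\right) + \left(3025 + 1918\right)\right) - 27412\right) + 10814 = \left(\left(\left(5469 - 45 \left(1 + \left(5 + 0^{2} + 3 \cdot 0\right)\right)\right) + \left(3025 + 1918\right)\right) - 27412\right) + 10814 = \left(\left(\left(5469 - 45 \left(1 + \left(5 + 0 + 0\right)\right)\right) + 4943\right) - 27412\right) + 10814 = \left(\left(\left(5469 - 45 \left(1 + 5\right)\right) + 4943\right) - 27412\right) + 10814 = \left(\left(\left(5469 - 270\right) + 4943\right) - 27412\right) + 10814 = \left(\left(5199 + 4943\right) - 27412\right) + 10814 = \left(10142 - 27412\right) + 10814 = -17270 + 10814 = -6456$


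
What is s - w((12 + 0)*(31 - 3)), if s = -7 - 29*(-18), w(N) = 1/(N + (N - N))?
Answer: 173039/336 ≈ 515.00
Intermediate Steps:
w(N) = 1/N (w(N) = 1/(N + 0) = 1/N)
s = 515 (s = -7 + 522 = 515)
s - w((12 + 0)*(31 - 3)) = 515 - 1/((12 + 0)*(31 - 3)) = 515 - 1/(12*28) = 515 - 1/336 = 173039/336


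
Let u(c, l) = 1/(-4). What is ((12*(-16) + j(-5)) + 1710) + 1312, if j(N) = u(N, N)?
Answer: 11319/4 ≈ 2829.8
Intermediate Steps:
u(c, l) = -1/4
j(N) = -1/4
((12*(-16) + j(-5)) + 1710) + 1312 = ((12*(-16) - 1/4) + 1710) + 1312 = ((-192 - 1/4) + 1710) + 1312 = (-769/4 + 1710) + 1312 = 6071/4 + 1312 = 11319/4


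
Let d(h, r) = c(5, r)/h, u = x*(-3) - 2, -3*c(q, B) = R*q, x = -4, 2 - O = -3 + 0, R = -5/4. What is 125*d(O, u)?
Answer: 625/12 ≈ 52.083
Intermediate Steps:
R = -5/4 (R = -5*¼ = -5/4 ≈ -1.2500)
O = 5 (O = 2 - (-3 + 0) = 2 - 1*(-3) = 2 + 3 = 5)
c(q, B) = 5*q/12 (c(q, B) = -(-5)*q/12 = 5*q/12)
u = 10 (u = -4*(-3) - 2 = 12 - 2 = 10)
d(h, r) = 25/(12*h) (d(h, r) = ((5/12)*5)/h = 25/(12*h))
125*d(O, u) = 125*((25/12)/5) = 125*((25/12)*(⅕)) = 125*(5/12) = 625/12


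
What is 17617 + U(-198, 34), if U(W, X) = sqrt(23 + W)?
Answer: 17617 + 5*I*sqrt(7) ≈ 17617.0 + 13.229*I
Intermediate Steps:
17617 + U(-198, 34) = 17617 + sqrt(23 - 198) = 17617 + sqrt(-175) = 17617 + 5*I*sqrt(7)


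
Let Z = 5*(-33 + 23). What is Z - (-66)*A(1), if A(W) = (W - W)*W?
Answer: -50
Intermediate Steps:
A(W) = 0 (A(W) = 0*W = 0)
Z = -50 (Z = 5*(-10) = -50)
Z - (-66)*A(1) = -50 - (-66)*0 = -50 - 1*0 = -50 + 0 = -50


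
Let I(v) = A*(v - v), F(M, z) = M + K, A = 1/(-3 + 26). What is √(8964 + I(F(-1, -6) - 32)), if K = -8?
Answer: 6*√249 ≈ 94.678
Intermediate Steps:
A = 1/23 ≈ 0.043478
F(M, z) = -8 + M (F(M, z) = M - 8 = -8 + M)
I(v) = 0 (I(v) = (v - v)/23 = (1/23)*0 = 0)
√(8964 + I(F(-1, -6) - 32)) = √(8964 + 0) = √8964 = 6*√249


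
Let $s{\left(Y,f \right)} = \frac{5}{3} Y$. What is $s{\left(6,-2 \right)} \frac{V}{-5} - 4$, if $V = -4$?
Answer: $4$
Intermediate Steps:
$s{\left(Y,f \right)} = \frac{5 Y}{3}$ ($s{\left(Y,f \right)} = 5 \cdot \frac{1}{3} Y = \frac{5 Y}{3}$)
$s{\left(6,-2 \right)} \frac{V}{-5} - 4 = \frac{5}{3} \cdot 6 \left(- \frac{4}{-5}\right) - 4 = 10 \left(\left(-4\right) \left(- \frac{1}{5}\right)\right) - 4 = 10 \cdot \frac{4}{5} - 4 = 8 - 4 = 4$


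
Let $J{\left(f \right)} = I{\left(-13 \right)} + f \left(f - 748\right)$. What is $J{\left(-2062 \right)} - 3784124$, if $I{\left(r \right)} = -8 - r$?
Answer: $2010101$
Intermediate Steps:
$J{\left(f \right)} = 5 + f \left(-748 + f\right)$ ($J{\left(f \right)} = \left(-8 - -13\right) + f \left(f - 748\right) = \left(-8 + 13\right) + f \left(-748 + f\right) = 5 + f \left(-748 + f\right)$)
$J{\left(-2062 \right)} - 3784124 = \left(5 + \left(-2062\right)^{2} - -1542376\right) - 3784124 = \left(5 + 4251844 + 1542376\right) - 3784124 = 5794225 - 3784124 = 2010101$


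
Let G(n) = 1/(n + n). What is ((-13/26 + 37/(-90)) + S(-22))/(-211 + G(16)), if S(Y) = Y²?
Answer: -695648/303795 ≈ -2.2899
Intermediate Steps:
G(n) = 1/(2*n)
((-13/26 + 37/(-90)) + S(-22))/(-211 + G(16)) = ((-13/26 + 37/(-90)) + (-22)²)/(-211 + (½)/16) = ((-13*1/26 + 37*(-1/90)) + 484)/(-211 + (½)*(1/16)) = ((-½ - 37/90) + 484)/(-211 + 1/32) = (-41/45 + 484)/(-6751/32) = (21739/45)*(-32/6751) = -695648/303795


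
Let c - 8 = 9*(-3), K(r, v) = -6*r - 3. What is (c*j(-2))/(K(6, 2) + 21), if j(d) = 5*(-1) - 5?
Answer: -95/9 ≈ -10.556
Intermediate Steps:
K(r, v) = -3 - 6*r
j(d) = -10 (j(d) = -5 - 5 = -10)
c = -19 (c = 8 + 9*(-3) = 8 - 27 = -19)
(c*j(-2))/(K(6, 2) + 21) = (-19*(-10))/((-3 - 6*6) + 21) = 190/((-3 - 36) + 21) = 190/(-39 + 21) = 190/(-18) = 190*(-1/18) = -95/9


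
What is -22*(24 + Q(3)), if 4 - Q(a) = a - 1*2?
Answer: -594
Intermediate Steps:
Q(a) = 6 - a (Q(a) = 4 - (a - 1*2) = 4 - (a - 2) = 4 - (-2 + a) = 4 + (2 - a) = 6 - a)
-22*(24 + Q(3)) = -22*(24 + (6 - 1*3)) = -22*(24 + (6 - 3)) = -22*(24 + 3) = -22*27 = -594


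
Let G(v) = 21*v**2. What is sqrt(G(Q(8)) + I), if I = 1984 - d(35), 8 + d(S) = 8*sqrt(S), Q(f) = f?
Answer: 2*sqrt(834 - 2*sqrt(35)) ≈ 57.347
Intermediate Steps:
d(S) = -8 + 8*sqrt(S)
I = 1992 - 8*sqrt(35) (I = 1984 - (-8 + 8*sqrt(35)) = 1984 + (8 - 8*sqrt(35)) = 1992 - 8*sqrt(35) ≈ 1944.7)
sqrt(G(Q(8)) + I) = sqrt(21*8**2 + (1992 - 8*sqrt(35))) = sqrt(21*64 + (1992 - 8*sqrt(35))) = sqrt(1344 + (1992 - 8*sqrt(35))) = sqrt(3336 - 8*sqrt(35))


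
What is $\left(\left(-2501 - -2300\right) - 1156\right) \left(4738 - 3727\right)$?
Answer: $-1371927$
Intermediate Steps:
$\left(\left(-2501 - -2300\right) - 1156\right) \left(4738 - 3727\right) = \left(\left(-2501 + 2300\right) - 1156\right) 1011 = \left(-201 - 1156\right) 1011 = \left(-1357\right) 1011 = -1371927$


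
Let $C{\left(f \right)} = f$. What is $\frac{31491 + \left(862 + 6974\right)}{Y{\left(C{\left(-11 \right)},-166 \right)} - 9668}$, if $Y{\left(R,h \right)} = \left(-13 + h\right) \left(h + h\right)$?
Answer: $\frac{39327}{49760} \approx 0.79033$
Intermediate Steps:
$Y{\left(R,h \right)} = 2 h \left(-13 + h\right)$ ($Y{\left(R,h \right)} = \left(-13 + h\right) 2 h = 2 h \left(-13 + h\right)$)
$\frac{31491 + \left(862 + 6974\right)}{Y{\left(C{\left(-11 \right)},-166 \right)} - 9668} = \frac{31491 + \left(862 + 6974\right)}{2 \left(-166\right) \left(-13 - 166\right) - 9668} = \frac{31491 + 7836}{2 \left(-166\right) \left(-179\right) - 9668} = \frac{39327}{59428 - 9668} = \frac{39327}{49760}$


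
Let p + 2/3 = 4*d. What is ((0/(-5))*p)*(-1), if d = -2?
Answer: 0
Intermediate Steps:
p = -26/3 (p = -⅔ + 4*(-2) = -⅔ - 8 = -26/3 ≈ -8.6667)
((0/(-5))*p)*(-1) = ((0/(-5))*(-26/3))*(-1) = ((0*(-⅕))*(-26/3))*(-1) = (0*(-26/3))*(-1) = 0*(-1) = 0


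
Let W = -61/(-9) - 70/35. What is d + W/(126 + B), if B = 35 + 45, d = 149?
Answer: 276289/1854 ≈ 149.02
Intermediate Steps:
B = 80
W = 43/9 (W = -61*(-⅑) - 70*1/35 = 61/9 - 2 = 43/9 ≈ 4.7778)
d + W/(126 + B) = 149 + (43/9)/(126 + 80) = 149 + (43/9)/206 = 149 + (1/206)*(43/9) = 149 + 43/1854 = 276289/1854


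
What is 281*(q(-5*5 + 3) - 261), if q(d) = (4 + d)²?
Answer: 17703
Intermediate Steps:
281*(q(-5*5 + 3) - 261) = 281*((4 + (-5*5 + 3))² - 261) = 281*((4 + (-25 + 3))² - 261) = 281*((4 - 22)² - 261) = 281*((-18)² - 261) = 281*(324 - 261) = 281*63 = 17703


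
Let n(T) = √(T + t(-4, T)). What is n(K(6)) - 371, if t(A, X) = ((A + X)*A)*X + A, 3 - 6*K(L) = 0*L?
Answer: -371 + √14/2 ≈ -369.13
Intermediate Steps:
K(L) = ½ (K(L) = ½ - 0*L = ½ - ⅙*0 = ½ + 0 = ½)
t(A, X) = A + A*X*(A + X) (t(A, X) = (A*(A + X))*X + A = A*X*(A + X) + A = A + A*X*(A + X))
n(T) = √(-4 - 4*T² + 17*T) (n(T) = √(T - 4*(1 + T² - 4*T)) = √(T + (-4 - 4*T² + 16*T)) = √(-4 - 4*T² + 17*T))
n(K(6)) - 371 = √(-4 - 4*(½)² + 17*(½)) - 371 = √(-4 - 4*¼ + 17/2) - 371 = √(-4 - 1 + 17/2) - 371 = √(7/2) - 371 = √14/2 - 371 = -371 + √14/2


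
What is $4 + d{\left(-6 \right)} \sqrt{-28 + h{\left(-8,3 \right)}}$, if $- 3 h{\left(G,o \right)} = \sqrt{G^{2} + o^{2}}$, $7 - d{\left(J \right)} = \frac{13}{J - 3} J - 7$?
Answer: $4 + \frac{16 \sqrt{-252 - 3 \sqrt{73}}}{9} \approx 4.0 + 29.622 i$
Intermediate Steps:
$d{\left(J \right)} = 14 - \frac{13 J}{-3 + J}$ ($d{\left(J \right)} = 7 - \left(\frac{13}{J - 3} J - 7\right) = 7 - \left(\frac{13}{-3 + J} J - 7\right) = 7 - \left(\frac{13 J}{-3 + J} - 7\right) = 7 - \left(-7 + \frac{13 J}{-3 + J}\right) = 14 - \frac{13 J}{-3 + J}$)
$h{\left(G,o \right)} = - \frac{\sqrt{G^{2} + o^{2}}}{3}$
$4 + d{\left(-6 \right)} \sqrt{-28 + h{\left(-8,3 \right)}} = 4 + \frac{-42 - 6}{-3 - 6} \sqrt{-28 - \frac{\sqrt{\left(-8\right)^{2} + 3^{2}}}{3}} = 4 + \frac{1}{-9} \left(-48\right) \sqrt{-28 - \frac{\sqrt{64 + 9}}{3}} = 4 + \left(- \frac{1}{9}\right) \left(-48\right) \sqrt{-28 - \frac{\sqrt{73}}{3}} = 4 + \frac{16 \sqrt{-28 - \frac{\sqrt{73}}{3}}}{3}$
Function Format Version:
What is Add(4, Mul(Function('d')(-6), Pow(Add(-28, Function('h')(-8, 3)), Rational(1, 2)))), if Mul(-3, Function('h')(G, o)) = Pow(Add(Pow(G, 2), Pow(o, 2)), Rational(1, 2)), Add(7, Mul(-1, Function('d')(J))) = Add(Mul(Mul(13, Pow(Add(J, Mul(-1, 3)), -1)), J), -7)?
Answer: Add(4, Mul(Rational(16, 9), Pow(Add(-252, Mul(-3, Pow(73, Rational(1, 2)))), Rational(1, 2)))) ≈ Add(4.0000, Mul(29.622, I))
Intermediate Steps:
Function('d')(J) = Add(14, Mul(-13, J, Pow(Add(-3, J), -1))) (Function('d')(J) = Add(7, Mul(-1, Add(Mul(Mul(13, Pow(Add(J, Mul(-1, 3)), -1)), J), -7))) = Add(7, Mul(-1, Add(Mul(Mul(13, Pow(Add(J, -3), -1)), J), -7))) = Add(7, Mul(-1, Add(Mul(Mul(13, Pow(Add(-3, J), -1)), J), -7))) = Add(7, Mul(-1, Add(Mul(13, J, Pow(Add(-3, J), -1)), -7))) = Add(7, Mul(-1, Add(-7, Mul(13, J, Pow(Add(-3, J), -1))))) = Add(7, Add(7, Mul(-13, J, Pow(Add(-3, J), -1)))) = Add(14, Mul(-13, J, Pow(Add(-3, J), -1))))
Function('h')(G, o) = Mul(Rational(-1, 3), Pow(Add(Pow(G, 2), Pow(o, 2)), Rational(1, 2)))
Add(4, Mul(Function('d')(-6), Pow(Add(-28, Function('h')(-8, 3)), Rational(1, 2)))) = Add(4, Mul(Mul(Pow(Add(-3, -6), -1), Add(-42, -6)), Pow(Add(-28, Mul(Rational(-1, 3), Pow(Add(Pow(-8, 2), Pow(3, 2)), Rational(1, 2)))), Rational(1, 2)))) = Add(4, Mul(Mul(Pow(-9, -1), -48), Pow(Add(-28, Mul(Rational(-1, 3), Pow(Add(64, 9), Rational(1, 2)))), Rational(1, 2)))) = Add(4, Mul(Mul(Rational(-1, 9), -48), Pow(Add(-28, Mul(Rational(-1, 3), Pow(73, Rational(1, 2)))), Rational(1, 2)))) = Add(4, Mul(Rational(16, 3), Pow(Add(-28, Mul(Rational(-1, 3), Pow(73, Rational(1, 2)))), Rational(1, 2))))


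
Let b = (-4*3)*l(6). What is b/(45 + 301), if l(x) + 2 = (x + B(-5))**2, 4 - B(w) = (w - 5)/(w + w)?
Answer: -474/173 ≈ -2.7399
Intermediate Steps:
B(w) = 4 - (-5 + w)/(2*w) (B(w) = 4 - (w - 5)/(w + w) = 4 - (-5 + w)/(2*w))
l(x) = -2 + (3 + x)**2 (l(x) = -2 + (x + (1/2)*(5 + 7*(-5))/(-5))**2 = -2 + (x + (1/2)*(-1/5)*(5 - 35))**2 = -2 + (x + (1/2)*(-1/5)*(-30))**2 = -2 + (x + 3)**2 = -2 + (3 + x)**2)
b = -948 (b = (-4*3)*(-2 + (3 + 6)**2) = -12*(-2 + 9**2) = -12*(-2 + 81) = -12*79 = -948)
b/(45 + 301) = -948/(45 + 301) = -948/346 = (1/346)*(-948) = -474/173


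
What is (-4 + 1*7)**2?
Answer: 9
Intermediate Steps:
(-4 + 1*7)**2 = (-4 + 7)**2 = 3**2 = 9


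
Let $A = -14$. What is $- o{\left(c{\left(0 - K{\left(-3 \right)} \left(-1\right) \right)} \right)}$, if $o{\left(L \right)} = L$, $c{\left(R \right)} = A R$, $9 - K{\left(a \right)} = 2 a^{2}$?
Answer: $-126$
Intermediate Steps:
$K{\left(a \right)} = 9 - 2 a^{2}$
$c{\left(R \right)} = - 14 R$
$- o{\left(c{\left(0 - K{\left(-3 \right)} \left(-1\right) \right)} \right)} = - \left(-14\right) \left(0 - \left(9 - 2 \left(-3\right)^{2}\right) \left(-1\right)\right) = - \left(-14\right) \left(0 - \left(9 - 18\right) \left(-1\right)\right) = - \left(-14\right) \left(0 - \left(-9\right) \left(-1\right)\right) = - \left(-14\right) \left(0 - 9\right) = - \left(-14\right) \left(-9\right) = \left(-1\right) 126 = -126$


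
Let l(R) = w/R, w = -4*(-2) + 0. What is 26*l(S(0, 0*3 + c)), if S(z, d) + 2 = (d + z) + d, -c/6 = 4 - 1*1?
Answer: -104/19 ≈ -5.4737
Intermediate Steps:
w = 8 (w = 8 + 0 = 8)
c = -18 (c = -6*(4 - 1*1) = -6*(4 - 1) = -6*3 = -18)
S(z, d) = -2 + z + 2*d (S(z, d) = -2 + ((d + z) + d) = -2 + (z + 2*d) = -2 + z + 2*d)
l(R) = 8/R
26*l(S(0, 0*3 + c)) = 26*(8/(-2 + 0 + 2*(0*3 - 18))) = 26*(8/(-2 + 0 + 2*(0 - 18))) = 26*(8/(-2 + 0 + 2*(-18))) = 26*(8/(-2 + 0 - 36)) = 26*(8/(-38)) = 26*(8*(-1/38)) = 26*(-4/19) = -104/19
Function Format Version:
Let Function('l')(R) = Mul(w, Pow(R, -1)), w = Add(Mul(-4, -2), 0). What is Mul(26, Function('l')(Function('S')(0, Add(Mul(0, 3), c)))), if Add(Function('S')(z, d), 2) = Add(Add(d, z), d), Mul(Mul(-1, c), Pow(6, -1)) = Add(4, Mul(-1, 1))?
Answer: Rational(-104, 19) ≈ -5.4737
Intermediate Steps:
w = 8 (w = Add(8, 0) = 8)
c = -18 (c = Mul(-6, Add(4, Mul(-1, 1))) = Mul(-6, Add(4, -1)) = Mul(-6, 3) = -18)
Function('S')(z, d) = Add(-2, z, Mul(2, d)) (Function('S')(z, d) = Add(-2, Add(Add(d, z), d)) = Add(-2, Add(z, Mul(2, d))) = Add(-2, z, Mul(2, d)))
Function('l')(R) = Mul(8, Pow(R, -1))
Mul(26, Function('l')(Function('S')(0, Add(Mul(0, 3), c)))) = Mul(26, Mul(8, Pow(Add(-2, 0, Mul(2, Add(Mul(0, 3), -18))), -1))) = Mul(26, Mul(8, Pow(Add(-2, 0, Mul(2, Add(0, -18))), -1))) = Mul(26, Mul(8, Pow(Add(-2, 0, Mul(2, -18)), -1))) = Mul(26, Mul(8, Pow(Add(-2, 0, -36), -1))) = Mul(26, Mul(8, Pow(-38, -1))) = Mul(26, Mul(8, Rational(-1, 38))) = Mul(26, Rational(-4, 19)) = Rational(-104, 19)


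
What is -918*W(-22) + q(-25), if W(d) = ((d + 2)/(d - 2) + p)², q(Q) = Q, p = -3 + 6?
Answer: -27029/2 ≈ -13515.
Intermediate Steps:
p = 3
W(d) = (3 + (2 + d)/(-2 + d))² (W(d) = ((d + 2)/(d - 2) + 3)² = ((2 + d)/(-2 + d) + 3)² = (3 + (2 + d)/(-2 + d))²)
-918*W(-22) + q(-25) = -14688*(-1 - 22)²/(-2 - 22)² - 25 = -14688*(-23)²/(-24)² - 25 = -14688*529/576 - 25 = -918*529/36 - 25 = -26979/2 - 25 = -27029/2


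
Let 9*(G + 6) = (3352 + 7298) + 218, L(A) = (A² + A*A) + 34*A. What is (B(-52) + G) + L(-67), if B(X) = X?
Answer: 70646/9 ≈ 7849.6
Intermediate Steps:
L(A) = 2*A² + 34*A (L(A) = (A² + A²) + 34*A = 2*A² + 34*A)
G = 10814/9 (G = -6 + ((3352 + 7298) + 218)/9 = -6 + (10650 + 218)/9 = -6 + (⅑)*10868 = -6 + 10868/9 = 10814/9 ≈ 1201.6)
(B(-52) + G) + L(-67) = (-52 + 10814/9) + 2*(-67)*(17 - 67) = 10346/9 + 2*(-67)*(-50) = 10346/9 + 6700 = 70646/9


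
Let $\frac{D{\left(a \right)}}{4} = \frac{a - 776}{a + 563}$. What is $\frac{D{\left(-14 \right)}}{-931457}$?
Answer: $\frac{3160}{511369893} \approx 6.1795 \cdot 10^{-6}$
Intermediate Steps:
$D{\left(a \right)} = \frac{4 \left(-776 + a\right)}{563 + a}$ ($D{\left(a \right)} = 4 \frac{a - 776}{a + 563} = 4 \frac{-776 + a}{563 + a} = \frac{4 \left(-776 + a\right)}{563 + a}$)
$\frac{D{\left(-14 \right)}}{-931457} = \frac{4 \frac{1}{563 - 14} \left(-776 - 14\right)}{-931457} = 4 \cdot \frac{1}{549} \left(-790\right) \left(- \frac{1}{931457}\right) = \left(- \frac{3160}{549}\right) \left(- \frac{1}{931457}\right) = \frac{3160}{511369893}$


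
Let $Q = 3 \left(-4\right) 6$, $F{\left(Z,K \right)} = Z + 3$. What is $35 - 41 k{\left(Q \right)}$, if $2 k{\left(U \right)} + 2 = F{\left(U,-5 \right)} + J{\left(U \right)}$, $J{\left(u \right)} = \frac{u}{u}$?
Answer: $1470$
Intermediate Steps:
$F{\left(Z,K \right)} = 3 + Z$
$J{\left(u \right)} = 1$
$Q = -72$ ($Q = \left(-12\right) 6 = -72$)
$k{\left(U \right)} = 1 + \frac{U}{2}$ ($k{\left(U \right)} = -1 + \frac{\left(3 + U\right) + 1}{2} = -1 + \frac{4 + U}{2} = -1 + \left(2 + \frac{U}{2}\right) = 1 + \frac{U}{2}$)
$35 - 41 k{\left(Q \right)} = 35 - 41 \left(1 + \frac{1}{2} \left(-72\right)\right) = 35 - 41 \left(1 - 36\right) = 35 - -1435 = 35 + 1435 = 1470$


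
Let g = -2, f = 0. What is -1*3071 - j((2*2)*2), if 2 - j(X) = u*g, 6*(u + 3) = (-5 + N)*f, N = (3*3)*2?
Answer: -3067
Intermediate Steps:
N = 18 (N = 9*2 = 18)
u = -3 (u = -3 + ((-5 + 18)*0)/6 = -3 + (13*0)/6 = -3 + (⅙)*0 = -3 + 0 = -3)
j(X) = -4 (j(X) = 2 - (-3)*(-2) = 2 - 1*6 = 2 - 6 = -4)
-1*3071 - j((2*2)*2) = -1*3071 - 1*(-4) = -3071 + 4 = -3067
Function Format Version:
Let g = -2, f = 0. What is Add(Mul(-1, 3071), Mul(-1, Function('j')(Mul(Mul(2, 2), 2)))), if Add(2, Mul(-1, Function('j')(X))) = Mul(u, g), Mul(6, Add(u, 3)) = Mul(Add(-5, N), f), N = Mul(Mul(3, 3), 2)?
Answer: -3067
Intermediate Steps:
N = 18 (N = Mul(9, 2) = 18)
u = -3 (u = Add(-3, Mul(Rational(1, 6), Mul(Add(-5, 18), 0))) = Add(-3, Mul(Rational(1, 6), Mul(13, 0))) = Add(-3, Mul(Rational(1, 6), 0)) = Add(-3, 0) = -3)
Function('j')(X) = -4 (Function('j')(X) = Add(2, Mul(-1, Mul(-3, -2))) = Add(2, Mul(-1, 6)) = Add(2, -6) = -4)
Add(Mul(-1, 3071), Mul(-1, Function('j')(Mul(Mul(2, 2), 2)))) = Add(Mul(-1, 3071), Mul(-1, -4)) = Add(-3071, 4) = -3067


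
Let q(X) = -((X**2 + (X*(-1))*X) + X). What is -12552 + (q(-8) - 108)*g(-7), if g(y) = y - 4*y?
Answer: -14652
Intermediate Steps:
q(X) = -X (q(X) = -((X**2 + (-X)*X) + X) = -((X**2 - X**2) + X) = -(0 + X) = -X)
g(y) = -3*y
-12552 + (q(-8) - 108)*g(-7) = -12552 + (-1*(-8) - 108)*(-3*(-7)) = -12552 + (8 - 108)*21 = -12552 - 100*21 = -12552 - 2100 = -14652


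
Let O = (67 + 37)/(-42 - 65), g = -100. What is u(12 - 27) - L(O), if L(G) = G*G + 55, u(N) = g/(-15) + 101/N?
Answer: -9619114/171735 ≈ -56.011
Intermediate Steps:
u(N) = 20/3 + 101/N (u(N) = -100/(-15) + 101/N = -100*(-1/15) + 101/N = 20/3 + 101/N)
O = -104/107 (O = 104/(-107) = 104*(-1/107) = -104/107 ≈ -0.97196)
L(G) = 55 + G² (L(G) = G² + 55 = 55 + G²)
u(12 - 27) - L(O) = (20/3 + 101/(12 - 27)) - (55 + (-104/107)²) = (20/3 + 101/(-15)) - (55 + 10816/11449) = (20/3 + 101*(-1/15)) - 1*640511/11449 = (20/3 - 101/15) - 640511/11449 = -1/15 - 640511/11449 = -9619114/171735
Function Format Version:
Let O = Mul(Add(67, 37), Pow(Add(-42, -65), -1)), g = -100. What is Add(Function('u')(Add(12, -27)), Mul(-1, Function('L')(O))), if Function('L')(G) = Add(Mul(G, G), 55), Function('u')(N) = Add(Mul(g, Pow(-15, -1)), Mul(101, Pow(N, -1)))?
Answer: Rational(-9619114, 171735) ≈ -56.011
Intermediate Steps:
Function('u')(N) = Add(Rational(20, 3), Mul(101, Pow(N, -1))) (Function('u')(N) = Add(Mul(-100, Pow(-15, -1)), Mul(101, Pow(N, -1))) = Add(Mul(-100, Rational(-1, 15)), Mul(101, Pow(N, -1))) = Add(Rational(20, 3), Mul(101, Pow(N, -1))))
O = Rational(-104, 107) (O = Mul(104, Pow(-107, -1)) = Mul(104, Rational(-1, 107)) = Rational(-104, 107) ≈ -0.97196)
Function('L')(G) = Add(55, Pow(G, 2)) (Function('L')(G) = Add(Pow(G, 2), 55) = Add(55, Pow(G, 2)))
Add(Function('u')(Add(12, -27)), Mul(-1, Function('L')(O))) = Add(Add(Rational(20, 3), Mul(101, Pow(Add(12, -27), -1))), Mul(-1, Add(55, Pow(Rational(-104, 107), 2)))) = Add(Add(Rational(20, 3), Mul(101, Pow(-15, -1))), Mul(-1, Add(55, Rational(10816, 11449)))) = Add(Add(Rational(20, 3), Mul(101, Rational(-1, 15))), Mul(-1, Rational(640511, 11449))) = Add(Add(Rational(20, 3), Rational(-101, 15)), Rational(-640511, 11449)) = Add(Rational(-1, 15), Rational(-640511, 11449)) = Rational(-9619114, 171735)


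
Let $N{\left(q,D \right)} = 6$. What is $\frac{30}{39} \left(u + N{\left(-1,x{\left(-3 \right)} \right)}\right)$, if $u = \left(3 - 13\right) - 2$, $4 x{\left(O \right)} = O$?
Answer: $- \frac{60}{13} \approx -4.6154$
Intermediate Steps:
$x{\left(O \right)} = \frac{O}{4}$
$u = -12$ ($u = \left(3 - 13\right) - 2 = -10 - 2 = -12$)
$\frac{30}{39} \left(u + N{\left(-1,x{\left(-3 \right)} \right)}\right) = \frac{30}{39} \left(-12 + 6\right) = 30 \cdot \frac{1}{39} \left(-6\right) = \frac{10}{13} \left(-6\right) = - \frac{60}{13}$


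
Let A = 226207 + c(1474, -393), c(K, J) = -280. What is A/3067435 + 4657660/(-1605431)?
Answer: -13924359092563/4924555239485 ≈ -2.8275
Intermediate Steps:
A = 225927 (A = 226207 - 280 = 225927)
A/3067435 + 4657660/(-1605431) = 225927/3067435 + 4657660/(-1605431) = 225927*(1/3067435) + 4657660*(-1/1605431) = 225927/3067435 - 4657660/1605431 = -13924359092563/4924555239485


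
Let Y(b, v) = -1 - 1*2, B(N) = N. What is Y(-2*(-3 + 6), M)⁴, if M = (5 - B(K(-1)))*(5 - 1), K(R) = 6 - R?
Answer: 81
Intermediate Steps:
M = -8 (M = (5 - (6 - 1*(-1)))*(5 - 1) = (5 - (6 + 1))*4 = (5 - 1*7)*4 = (5 - 7)*4 = -2*4 = -8)
Y(b, v) = -3 (Y(b, v) = -1 - 2 = -3)
Y(-2*(-3 + 6), M)⁴ = (-3)⁴ = 81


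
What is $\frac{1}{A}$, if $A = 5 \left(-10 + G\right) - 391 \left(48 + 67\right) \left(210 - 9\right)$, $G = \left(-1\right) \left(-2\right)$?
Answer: $- \frac{1}{9038005} \approx -1.1064 \cdot 10^{-7}$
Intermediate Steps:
$G = 2$
$A = -9038005$ ($A = 5 \left(-10 + 2\right) - 391 \left(48 + 67\right) \left(210 - 9\right) = 5 \left(-8\right) - 391 \cdot 115 \cdot 201 = -40 - 9037965 = -9038005$)
$\frac{1}{A} = \frac{1}{-9038005} = - \frac{1}{9038005}$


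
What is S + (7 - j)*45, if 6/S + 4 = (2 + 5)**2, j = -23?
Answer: 20252/15 ≈ 1350.1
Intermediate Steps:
S = 2/15 (S = 6/(-4 + (2 + 5)**2) = 6/(-4 + 7**2) = 6/(-4 + 49) = 6/45 = 6*(1/45) = 2/15 ≈ 0.13333)
S + (7 - j)*45 = 2/15 + (7 - 1*(-23))*45 = 2/15 + (7 + 23)*45 = 2/15 + 30*45 = 2/15 + 1350 = 20252/15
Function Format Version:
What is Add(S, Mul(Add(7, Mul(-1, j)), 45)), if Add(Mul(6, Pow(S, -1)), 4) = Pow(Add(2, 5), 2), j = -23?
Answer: Rational(20252, 15) ≈ 1350.1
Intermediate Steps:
S = Rational(2, 15) (S = Mul(6, Pow(Add(-4, Pow(Add(2, 5), 2)), -1)) = Mul(6, Pow(Add(-4, Pow(7, 2)), -1)) = Mul(6, Pow(Add(-4, 49), -1)) = Mul(6, Pow(45, -1)) = Mul(6, Rational(1, 45)) = Rational(2, 15) ≈ 0.13333)
Add(S, Mul(Add(7, Mul(-1, j)), 45)) = Add(Rational(2, 15), Mul(Add(7, Mul(-1, -23)), 45)) = Add(Rational(2, 15), Mul(Add(7, 23), 45)) = Add(Rational(2, 15), Mul(30, 45)) = Add(Rational(2, 15), 1350) = Rational(20252, 15)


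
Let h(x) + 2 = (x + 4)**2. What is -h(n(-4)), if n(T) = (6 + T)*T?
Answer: -14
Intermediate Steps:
n(T) = T*(6 + T)
h(x) = -2 + (4 + x)**2 (h(x) = -2 + (x + 4)**2 = -2 + (4 + x)**2)
-h(n(-4)) = -(-2 + (4 - 4*(6 - 4))**2) = -(-2 + (4 - 4*2)**2) = -(-2 + (4 - 8)**2) = -(-2 + (-4)**2) = -(-2 + 16) = -1*14 = -14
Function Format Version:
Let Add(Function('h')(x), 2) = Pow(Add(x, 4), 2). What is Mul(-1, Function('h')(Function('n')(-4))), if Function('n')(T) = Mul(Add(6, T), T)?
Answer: -14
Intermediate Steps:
Function('n')(T) = Mul(T, Add(6, T))
Function('h')(x) = Add(-2, Pow(Add(4, x), 2)) (Function('h')(x) = Add(-2, Pow(Add(x, 4), 2)) = Add(-2, Pow(Add(4, x), 2)))
Mul(-1, Function('h')(Function('n')(-4))) = Mul(-1, Add(-2, Pow(Add(4, Mul(-4, Add(6, -4))), 2))) = Mul(-1, Add(-2, Pow(Add(4, Mul(-4, 2)), 2))) = Mul(-1, Add(-2, Pow(Add(4, -8), 2))) = Mul(-1, Add(-2, Pow(-4, 2))) = Mul(-1, Add(-2, 16)) = Mul(-1, 14) = -14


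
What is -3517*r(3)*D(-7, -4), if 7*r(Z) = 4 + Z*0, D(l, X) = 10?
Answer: -140680/7 ≈ -20097.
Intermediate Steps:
r(Z) = 4/7 (r(Z) = (4 + Z*0)/7 = (4 + 0)/7 = (⅐)*4 = 4/7)
-3517*r(3)*D(-7, -4) = -3517*(4/7)*10 = -3517*40/7 = -1*140680/7 = -140680/7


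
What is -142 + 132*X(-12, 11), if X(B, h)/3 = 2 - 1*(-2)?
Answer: 1442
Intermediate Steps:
X(B, h) = 12 (X(B, h) = 3*(2 - 1*(-2)) = 3*(2 + 2) = 3*4 = 12)
-142 + 132*X(-12, 11) = -142 + 132*12 = -142 + 1584 = 1442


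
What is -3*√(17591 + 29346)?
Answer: -3*√46937 ≈ -649.95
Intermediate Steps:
-3*√(17591 + 29346) = -3*√46937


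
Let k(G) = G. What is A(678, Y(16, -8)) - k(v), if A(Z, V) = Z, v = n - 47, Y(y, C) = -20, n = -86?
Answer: 811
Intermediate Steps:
v = -133 (v = -86 - 47 = -133)
A(678, Y(16, -8)) - k(v) = 678 - 1*(-133) = 678 + 133 = 811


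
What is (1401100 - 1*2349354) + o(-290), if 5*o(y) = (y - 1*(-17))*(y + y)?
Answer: -916586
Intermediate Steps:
o(y) = 2*y*(17 + y)/5 (o(y) = ((y - 1*(-17))*(y + y))/5 = ((y + 17)*(2*y))/5 = ((17 + y)*(2*y))/5 = (2*y*(17 + y))/5 = 2*y*(17 + y)/5)
(1401100 - 1*2349354) + o(-290) = (1401100 - 1*2349354) + (⅖)*(-290)*(17 - 290) = (1401100 - 2349354) + (⅖)*(-290)*(-273) = -948254 + 31668 = -916586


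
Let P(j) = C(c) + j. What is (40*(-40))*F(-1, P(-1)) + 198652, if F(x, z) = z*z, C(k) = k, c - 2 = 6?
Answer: 120252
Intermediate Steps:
c = 8 (c = 2 + 6 = 8)
P(j) = 8 + j
F(x, z) = z²
(40*(-40))*F(-1, P(-1)) + 198652 = (40*(-40))*(8 - 1)² + 198652 = -1600*7² + 198652 = -1600*49 + 198652 = -78400 + 198652 = 120252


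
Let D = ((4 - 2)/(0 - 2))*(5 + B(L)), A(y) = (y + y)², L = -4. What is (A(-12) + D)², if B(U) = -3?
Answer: 329476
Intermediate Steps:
A(y) = 4*y² (A(y) = (2*y)² = 4*y²)
D = -2 (D = ((4 - 2)/(0 - 2))*(5 - 3) = (2/(-2))*2 = (2*(-½))*2 = -1*2 = -2)
(A(-12) + D)² = (4*(-12)² - 2)² = (4*144 - 2)² = (576 - 2)² = 574² = 329476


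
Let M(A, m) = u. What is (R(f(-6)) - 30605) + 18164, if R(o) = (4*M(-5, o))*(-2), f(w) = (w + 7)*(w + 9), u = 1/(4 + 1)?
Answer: -62213/5 ≈ -12443.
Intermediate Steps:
u = 1/5 ≈ 0.20000
f(w) = (7 + w)*(9 + w)
M(A, m) = 1/5
R(o) = -8/5 (R(o) = (4*(1/5))*(-2) = (4/5)*(-2) = -8/5)
(R(f(-6)) - 30605) + 18164 = (-8/5 - 30605) + 18164 = -153033/5 + 18164 = -62213/5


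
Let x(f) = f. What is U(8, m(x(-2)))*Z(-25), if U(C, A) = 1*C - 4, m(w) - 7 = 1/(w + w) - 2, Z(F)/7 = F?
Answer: -700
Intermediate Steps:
Z(F) = 7*F
m(w) = 5 + 1/(2*w) (m(w) = 7 + (1/(w + w) - 2) = 7 + (1/(2*w) - 2) = 7 + (-2 + 1/(2*w)) = 5 + 1/(2*w))
U(C, A) = -4 + C (U(C, A) = C - 4 = -4 + C)
U(8, m(x(-2)))*Z(-25) = (-4 + 8)*(7*(-25)) = 4*(-175) = -700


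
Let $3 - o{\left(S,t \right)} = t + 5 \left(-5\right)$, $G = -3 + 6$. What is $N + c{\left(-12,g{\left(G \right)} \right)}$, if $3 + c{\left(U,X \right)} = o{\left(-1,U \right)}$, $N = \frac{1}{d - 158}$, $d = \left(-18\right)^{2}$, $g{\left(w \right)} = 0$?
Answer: $\frac{6143}{166} \approx 37.006$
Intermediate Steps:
$G = 3$
$d = 324$
$N = \frac{1}{166}$ ($N = \frac{1}{324 - 158} = \frac{1}{166} \approx 0.0060241$)
$o{\left(S,t \right)} = 28 - t$ ($o{\left(S,t \right)} = 3 - \left(t + 5 \left(-5\right)\right) = 3 - \left(t - 25\right) = 3 - \left(-25 + t\right) = 28 - t$)
$c{\left(U,X \right)} = 25 - U$ ($c{\left(U,X \right)} = -3 - \left(-28 + U\right) = 25 - U$)
$N + c{\left(-12,g{\left(G \right)} \right)} = \frac{1}{166} + \left(25 - -12\right) = \frac{1}{166} + \left(25 + 12\right) = \frac{1}{166} + 37 = \frac{6143}{166}$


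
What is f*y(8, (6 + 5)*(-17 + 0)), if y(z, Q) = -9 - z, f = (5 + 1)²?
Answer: -612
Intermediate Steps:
f = 36 (f = 6² = 36)
f*y(8, (6 + 5)*(-17 + 0)) = 36*(-9 - 1*8) = 36*(-9 - 8) = 36*(-17) = -612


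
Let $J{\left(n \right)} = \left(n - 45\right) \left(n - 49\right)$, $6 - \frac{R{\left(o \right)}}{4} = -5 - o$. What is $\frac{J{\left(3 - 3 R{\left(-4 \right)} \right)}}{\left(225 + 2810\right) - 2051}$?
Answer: $\frac{1365}{82} \approx 16.646$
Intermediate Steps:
$R{\left(o \right)} = 44 + 4 o$ ($R{\left(o \right)} = 24 - 4 \left(-5 - o\right) = 24 + \left(20 + 4 o\right) = 44 + 4 o$)
$J{\left(n \right)} = \left(-49 + n\right) \left(-45 + n\right)$ ($J{\left(n \right)} = \left(-45 + n\right) \left(-49 + n\right) = \left(-49 + n\right) \left(-45 + n\right)$)
$\frac{J{\left(3 - 3 R{\left(-4 \right)} \right)}}{\left(225 + 2810\right) - 2051} = \frac{2205 + \left(3 - 3 \left(44 + 4 \left(-4\right)\right)\right)^{2} - 94 \left(3 - 3 \left(44 + 4 \left(-4\right)\right)\right)}{\left(225 + 2810\right) - 2051} = \frac{2205 + \left(3 - 3 \left(44 - 16\right)\right)^{2} - 94 \left(3 - 3 \left(44 - 16\right)\right)}{3035 - 2051} = \frac{2205 + \left(3 - 84\right)^{2} - 94 \left(3 - 84\right)}{984} = \left(2205 + \left(3 - 84\right)^{2} - 94 \left(3 - 84\right)\right) \frac{1}{984} = \left(2205 + \left(-81\right)^{2} - -7614\right) \frac{1}{984} = \left(2205 + 6561 + 7614\right) \frac{1}{984} = 16380 \cdot \frac{1}{984} = \frac{1365}{82}$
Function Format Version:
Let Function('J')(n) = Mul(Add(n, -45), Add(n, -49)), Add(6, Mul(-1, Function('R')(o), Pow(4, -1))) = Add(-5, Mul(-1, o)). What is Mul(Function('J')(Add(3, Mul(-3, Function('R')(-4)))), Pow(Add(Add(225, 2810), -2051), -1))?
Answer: Rational(1365, 82) ≈ 16.646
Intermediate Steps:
Function('R')(o) = Add(44, Mul(4, o)) (Function('R')(o) = Add(24, Mul(-4, Add(-5, Mul(-1, o)))) = Add(24, Add(20, Mul(4, o))) = Add(44, Mul(4, o)))
Function('J')(n) = Mul(Add(-49, n), Add(-45, n)) (Function('J')(n) = Mul(Add(-45, n), Add(-49, n)) = Mul(Add(-49, n), Add(-45, n)))
Mul(Function('J')(Add(3, Mul(-3, Function('R')(-4)))), Pow(Add(Add(225, 2810), -2051), -1)) = Mul(Add(2205, Pow(Add(3, Mul(-3, Add(44, Mul(4, -4)))), 2), Mul(-94, Add(3, Mul(-3, Add(44, Mul(4, -4)))))), Pow(Add(Add(225, 2810), -2051), -1)) = Mul(Add(2205, Pow(Add(3, Mul(-3, Add(44, -16))), 2), Mul(-94, Add(3, Mul(-3, Add(44, -16))))), Pow(Add(3035, -2051), -1)) = Mul(Add(2205, Pow(Add(3, Mul(-3, 28)), 2), Mul(-94, Add(3, Mul(-3, 28)))), Pow(984, -1)) = Mul(Add(2205, Pow(Add(3, -84), 2), Mul(-94, Add(3, -84))), Rational(1, 984)) = Mul(Add(2205, Pow(-81, 2), Mul(-94, -81)), Rational(1, 984)) = Mul(Add(2205, 6561, 7614), Rational(1, 984)) = Mul(16380, Rational(1, 984)) = Rational(1365, 82)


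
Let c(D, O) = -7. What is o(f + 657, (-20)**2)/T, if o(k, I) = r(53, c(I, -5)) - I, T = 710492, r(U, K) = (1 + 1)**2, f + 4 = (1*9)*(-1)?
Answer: -99/177623 ≈ -0.00055736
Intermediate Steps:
f = -13 (f = -4 + (1*9)*(-1) = -4 + 9*(-1) = -4 - 9 = -13)
r(U, K) = 4 (r(U, K) = 2**2 = 4)
o(k, I) = 4 - I
o(f + 657, (-20)**2)/T = (4 - 1*(-20)**2)/710492 = (4 - 1*400)*(1/710492) = (4 - 400)*(1/710492) = -396*1/710492 = -99/177623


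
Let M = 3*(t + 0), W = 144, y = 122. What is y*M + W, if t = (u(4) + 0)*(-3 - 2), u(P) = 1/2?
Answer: -771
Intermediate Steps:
u(P) = ½
t = -5/2 (t = (½ + 0)*(-3 - 2) = (½)*(-5) = -5/2 ≈ -2.5000)
M = -15/2 (M = 3*(-5/2 + 0) = 3*(-5/2) = -15/2 ≈ -7.5000)
y*M + W = 122*(-15/2) + 144 = -915 + 144 = -771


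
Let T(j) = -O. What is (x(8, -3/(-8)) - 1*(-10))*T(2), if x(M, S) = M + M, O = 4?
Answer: -104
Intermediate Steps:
x(M, S) = 2*M
T(j) = -4 (T(j) = -1*4 = -4)
(x(8, -3/(-8)) - 1*(-10))*T(2) = (2*8 - 1*(-10))*(-4) = (16 + 10)*(-4) = 26*(-4) = -104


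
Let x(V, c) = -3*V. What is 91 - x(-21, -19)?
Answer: 28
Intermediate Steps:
91 - x(-21, -19) = 91 - (-3)*(-21) = 91 - 1*63 = 91 - 63 = 28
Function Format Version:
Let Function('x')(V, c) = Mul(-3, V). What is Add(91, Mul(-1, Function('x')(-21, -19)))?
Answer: 28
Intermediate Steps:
Add(91, Mul(-1, Function('x')(-21, -19))) = Add(91, Mul(-1, Mul(-3, -21))) = Add(91, Mul(-1, 63)) = Add(91, -63) = 28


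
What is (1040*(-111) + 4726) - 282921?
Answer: -393635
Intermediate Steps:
(1040*(-111) + 4726) - 282921 = (-115440 + 4726) - 282921 = -110714 - 282921 = -393635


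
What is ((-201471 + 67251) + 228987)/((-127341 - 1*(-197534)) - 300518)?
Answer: -31589/76775 ≈ -0.41145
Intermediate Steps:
((-201471 + 67251) + 228987)/((-127341 - 1*(-197534)) - 300518) = (-134220 + 228987)/((-127341 + 197534) - 300518) = 94767/(70193 - 300518) = 94767/(-230325) = 94767*(-1/230325) = -31589/76775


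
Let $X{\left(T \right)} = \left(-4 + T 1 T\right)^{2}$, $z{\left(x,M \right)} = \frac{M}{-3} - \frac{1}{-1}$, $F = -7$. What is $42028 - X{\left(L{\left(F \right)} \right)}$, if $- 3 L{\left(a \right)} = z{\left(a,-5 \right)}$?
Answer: $\frac{275678108}{6561} \approx 42018.0$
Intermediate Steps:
$z{\left(x,M \right)} = 1 - \frac{M}{3}$ ($z{\left(x,M \right)} = M \left(- \frac{1}{3}\right) - -1 = - \frac{M}{3} + 1 = 1 - \frac{M}{3}$)
$L{\left(a \right)} = - \frac{8}{9}$ ($L{\left(a \right)} = - \frac{1 - - \frac{5}{3}}{3} = - \frac{1 + \frac{5}{3}}{3} = \left(- \frac{1}{3}\right) \frac{8}{3} = - \frac{8}{9}$)
$X{\left(T \right)} = \left(-4 + T^{2}\right)^{2}$ ($X{\left(T \right)} = \left(-4 + T T\right)^{2} = \left(-4 + T^{2}\right)^{2}$)
$42028 - X{\left(L{\left(F \right)} \right)} = 42028 - \left(-4 + \left(- \frac{8}{9}\right)^{2}\right)^{2} = 42028 - \left(-4 + \frac{64}{81}\right)^{2} = 42028 - \left(- \frac{260}{81}\right)^{2} = 42028 - \frac{67600}{6561} = \frac{275678108}{6561}$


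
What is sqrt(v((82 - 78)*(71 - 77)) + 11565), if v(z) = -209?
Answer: 2*sqrt(2839) ≈ 106.56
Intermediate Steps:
sqrt(v((82 - 78)*(71 - 77)) + 11565) = sqrt(-209 + 11565) = sqrt(11356) = 2*sqrt(2839)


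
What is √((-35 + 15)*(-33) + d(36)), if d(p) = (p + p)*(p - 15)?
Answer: 2*√543 ≈ 46.605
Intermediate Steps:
d(p) = 2*p*(-15 + p) (d(p) = (2*p)*(-15 + p) = 2*p*(-15 + p))
√((-35 + 15)*(-33) + d(36)) = √((-35 + 15)*(-33) + 2*36*(-15 + 36)) = √(-20*(-33) + 2*36*21) = √(660 + 1512) = √2172 = 2*√543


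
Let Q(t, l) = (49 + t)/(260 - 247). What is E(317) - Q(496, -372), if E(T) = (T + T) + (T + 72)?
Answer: 12754/13 ≈ 981.08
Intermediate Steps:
Q(t, l) = 49/13 + t/13 (Q(t, l) = (49 + t)/13 = (49 + t)*(1/13) = 49/13 + t/13)
E(T) = 72 + 3*T (E(T) = 2*T + (72 + T) = 72 + 3*T)
E(317) - Q(496, -372) = (72 + 3*317) - (49/13 + (1/13)*496) = (72 + 951) - (49/13 + 496/13) = 1023 - 1*545/13 = 1023 - 545/13 = 12754/13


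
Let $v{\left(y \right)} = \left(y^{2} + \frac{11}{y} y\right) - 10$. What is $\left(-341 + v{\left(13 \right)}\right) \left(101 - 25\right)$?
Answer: $-12996$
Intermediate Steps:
$v{\left(y \right)} = 1 + y^{2}$ ($v{\left(y \right)} = \left(y^{2} + 11\right) - 10 = \left(11 + y^{2}\right) - 10 = 1 + y^{2}$)
$\left(-341 + v{\left(13 \right)}\right) \left(101 - 25\right) = \left(-341 + \left(1 + 13^{2}\right)\right) \left(101 - 25\right) = \left(-341 + \left(1 + 169\right)\right) 76 = \left(-341 + 170\right) 76 = \left(-171\right) 76 = -12996$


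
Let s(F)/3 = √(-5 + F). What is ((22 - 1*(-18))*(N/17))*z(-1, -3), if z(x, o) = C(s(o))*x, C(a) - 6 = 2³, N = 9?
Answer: -5040/17 ≈ -296.47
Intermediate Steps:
s(F) = 3*√(-5 + F)
C(a) = 14 (C(a) = 6 + 2³ = 6 + 8 = 14)
z(x, o) = 14*x
((22 - 1*(-18))*(N/17))*z(-1, -3) = ((22 - 1*(-18))*(9/17))*(14*(-1)) = ((22 + 18)*(9*(1/17)))*(-14) = (40*(9/17))*(-14) = (360/17)*(-14) = -5040/17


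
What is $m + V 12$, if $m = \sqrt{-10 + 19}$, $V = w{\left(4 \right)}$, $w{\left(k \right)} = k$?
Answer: $51$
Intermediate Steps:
$V = 4$
$m = 3$ ($m = \sqrt{9} = 3$)
$m + V 12 = 3 + 4 \cdot 12 = 3 + 48 = 51$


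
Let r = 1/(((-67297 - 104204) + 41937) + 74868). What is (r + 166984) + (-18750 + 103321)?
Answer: 13759052279/54696 ≈ 2.5156e+5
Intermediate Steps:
r = -1/54696 (r = 1/((-171501 + 41937) + 74868) = 1/(-129564 + 74868) = 1/(-54696) = -1/54696 ≈ -1.8283e-5)
(r + 166984) + (-18750 + 103321) = (-1/54696 + 166984) + (-18750 + 103321) = 9133356863/54696 + 84571 = 13759052279/54696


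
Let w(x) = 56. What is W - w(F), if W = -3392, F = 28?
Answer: -3448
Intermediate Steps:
W - w(F) = -3392 - 1*56 = -3392 - 56 = -3448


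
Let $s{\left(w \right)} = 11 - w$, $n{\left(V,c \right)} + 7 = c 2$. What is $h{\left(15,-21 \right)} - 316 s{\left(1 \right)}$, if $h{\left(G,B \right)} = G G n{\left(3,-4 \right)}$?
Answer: $-6535$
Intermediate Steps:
$n{\left(V,c \right)} = -7 + 2 c$ ($n{\left(V,c \right)} = -7 + c 2 = -7 + 2 c$)
$h{\left(G,B \right)} = - 15 G^{2}$ ($h{\left(G,B \right)} = G G \left(-7 + 2 \left(-4\right)\right) = G^{2} \left(-7 - 8\right) = G^{2} \left(-15\right) = - 15 G^{2}$)
$h{\left(15,-21 \right)} - 316 s{\left(1 \right)} = - 15 \cdot 15^{2} - 316 \left(11 - 1\right) = \left(-15\right) 225 - 316 \left(11 - 1\right) = -3375 - 3160 = -6535$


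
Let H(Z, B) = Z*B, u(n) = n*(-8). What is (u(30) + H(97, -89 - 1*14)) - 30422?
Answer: -40653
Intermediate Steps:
u(n) = -8*n
H(Z, B) = B*Z
(u(30) + H(97, -89 - 1*14)) - 30422 = (-8*30 + (-89 - 1*14)*97) - 30422 = (-240 + (-89 - 14)*97) - 30422 = (-240 - 103*97) - 30422 = (-240 - 9991) - 30422 = -10231 - 30422 = -40653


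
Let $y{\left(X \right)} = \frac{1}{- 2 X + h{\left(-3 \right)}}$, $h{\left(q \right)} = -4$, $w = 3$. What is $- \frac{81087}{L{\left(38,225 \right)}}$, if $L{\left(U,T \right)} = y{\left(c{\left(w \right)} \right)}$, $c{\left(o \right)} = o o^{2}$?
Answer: $4703046$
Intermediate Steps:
$c{\left(o \right)} = o^{3}$
$y{\left(X \right)} = \frac{1}{-4 - 2 X}$ ($y{\left(X \right)} = \frac{1}{- 2 X - 4} = \frac{1}{-4 - 2 X}$)
$L{\left(U,T \right)} = - \frac{1}{58}$ ($L{\left(U,T \right)} = - \frac{1}{4 + 2 \cdot 3^{3}} = - \frac{1}{4 + 2 \cdot 27} = - \frac{1}{4 + 54} = - \frac{1}{58}$)
$- \frac{81087}{L{\left(38,225 \right)}} = - \frac{81087}{- \frac{1}{58}} = \left(-81087\right) \left(-58\right) = 4703046$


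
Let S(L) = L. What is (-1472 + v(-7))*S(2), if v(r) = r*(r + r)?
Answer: -2748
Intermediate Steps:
v(r) = 2*r² (v(r) = r*(2*r) = 2*r²)
(-1472 + v(-7))*S(2) = (-1472 + 2*(-7)²)*2 = (-1472 + 2*49)*2 = (-1472 + 98)*2 = -1374*2 = -2748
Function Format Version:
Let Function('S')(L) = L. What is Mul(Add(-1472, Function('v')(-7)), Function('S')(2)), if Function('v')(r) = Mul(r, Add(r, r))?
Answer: -2748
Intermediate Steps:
Function('v')(r) = Mul(2, Pow(r, 2)) (Function('v')(r) = Mul(r, Mul(2, r)) = Mul(2, Pow(r, 2)))
Mul(Add(-1472, Function('v')(-7)), Function('S')(2)) = Mul(Add(-1472, Mul(2, Pow(-7, 2))), 2) = Mul(Add(-1472, Mul(2, 49)), 2) = Mul(Add(-1472, 98), 2) = Mul(-1374, 2) = -2748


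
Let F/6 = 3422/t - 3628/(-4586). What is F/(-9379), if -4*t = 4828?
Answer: 33942888/25957798729 ≈ 0.0013076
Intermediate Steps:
t = -1207 (t = -1/4*4828 = -1207)
F = -33942888/2767651 (F = 6*(3422/(-1207) - 3628/(-4586)) = 6*(3422*(-1/1207) - 3628*(-1/4586)) = 6*(-3422/1207 + 1814/2293) = 6*(-5657148/2767651) = -33942888/2767651 ≈ -12.264)
F/(-9379) = -33942888/2767651/(-9379) = -33942888/2767651*(-1/9379) = 33942888/25957798729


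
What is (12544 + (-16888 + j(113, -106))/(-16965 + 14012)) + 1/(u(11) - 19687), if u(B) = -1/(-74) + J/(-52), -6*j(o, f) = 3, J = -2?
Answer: 175465171713679/13981601583 ≈ 12550.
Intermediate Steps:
j(o, f) = -1/2 (j(o, f) = -1/6*3 = -1/2)
u(B) = 25/481 (u(B) = -1/(-74) - 2/(-52) = -1*(-1/74) - 2*(-1/52) = 1/74 + 1/26 = 25/481)
(12544 + (-16888 + j(113, -106))/(-16965 + 14012)) + 1/(u(11) - 19687) = (12544 + (-16888 - 1/2)/(-16965 + 14012)) + 1/(25/481 - 19687) = (12544 - 33777/2/(-2953)) + 1/(-9469422/481) = (12544 - 33777/2*(-1/2953)) - 481/9469422 = (12544 + 33777/5906) - 481/9469422 = 74118641/5906 - 481/9469422 = 175465171713679/13981601583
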